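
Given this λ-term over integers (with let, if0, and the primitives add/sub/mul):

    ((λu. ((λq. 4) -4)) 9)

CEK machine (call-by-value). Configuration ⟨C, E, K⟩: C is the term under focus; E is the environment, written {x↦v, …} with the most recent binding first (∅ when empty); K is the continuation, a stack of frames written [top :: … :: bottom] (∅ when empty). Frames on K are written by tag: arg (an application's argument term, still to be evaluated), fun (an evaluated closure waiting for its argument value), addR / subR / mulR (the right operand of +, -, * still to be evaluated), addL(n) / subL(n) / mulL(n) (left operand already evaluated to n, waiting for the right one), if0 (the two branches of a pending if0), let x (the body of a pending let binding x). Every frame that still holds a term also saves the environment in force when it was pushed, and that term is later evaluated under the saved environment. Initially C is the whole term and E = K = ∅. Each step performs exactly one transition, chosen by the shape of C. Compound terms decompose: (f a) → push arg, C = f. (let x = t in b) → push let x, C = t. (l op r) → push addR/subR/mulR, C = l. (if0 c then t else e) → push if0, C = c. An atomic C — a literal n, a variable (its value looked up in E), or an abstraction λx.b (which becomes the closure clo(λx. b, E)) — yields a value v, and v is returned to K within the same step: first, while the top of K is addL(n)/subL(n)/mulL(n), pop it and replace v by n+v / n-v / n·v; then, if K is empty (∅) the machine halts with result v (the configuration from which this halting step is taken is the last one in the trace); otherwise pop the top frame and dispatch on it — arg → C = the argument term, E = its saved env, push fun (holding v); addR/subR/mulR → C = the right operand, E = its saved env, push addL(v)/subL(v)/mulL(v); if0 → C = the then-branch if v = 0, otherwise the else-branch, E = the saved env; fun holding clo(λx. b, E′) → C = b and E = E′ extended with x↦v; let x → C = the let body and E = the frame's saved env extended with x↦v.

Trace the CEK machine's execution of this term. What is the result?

step 0: ⟨C=((λu. ((λq. 4) -4)) 9); E=∅; K=∅⟩
step 1: ⟨C=(λu. ((λq. 4) -4)); E=∅; K=[arg]⟩
step 2: ⟨C=9; E=∅; K=[fun]⟩
step 3: ⟨C=((λq. 4) -4); E={u↦9}; K=∅⟩
step 4: ⟨C=(λq. 4); E={u↦9}; K=[arg]⟩
step 5: ⟨C=-4; E={u↦9}; K=[fun]⟩
step 6: ⟨C=4; E={q↦-4, u↦9}; K=∅⟩
→ final value 4

Answer: 4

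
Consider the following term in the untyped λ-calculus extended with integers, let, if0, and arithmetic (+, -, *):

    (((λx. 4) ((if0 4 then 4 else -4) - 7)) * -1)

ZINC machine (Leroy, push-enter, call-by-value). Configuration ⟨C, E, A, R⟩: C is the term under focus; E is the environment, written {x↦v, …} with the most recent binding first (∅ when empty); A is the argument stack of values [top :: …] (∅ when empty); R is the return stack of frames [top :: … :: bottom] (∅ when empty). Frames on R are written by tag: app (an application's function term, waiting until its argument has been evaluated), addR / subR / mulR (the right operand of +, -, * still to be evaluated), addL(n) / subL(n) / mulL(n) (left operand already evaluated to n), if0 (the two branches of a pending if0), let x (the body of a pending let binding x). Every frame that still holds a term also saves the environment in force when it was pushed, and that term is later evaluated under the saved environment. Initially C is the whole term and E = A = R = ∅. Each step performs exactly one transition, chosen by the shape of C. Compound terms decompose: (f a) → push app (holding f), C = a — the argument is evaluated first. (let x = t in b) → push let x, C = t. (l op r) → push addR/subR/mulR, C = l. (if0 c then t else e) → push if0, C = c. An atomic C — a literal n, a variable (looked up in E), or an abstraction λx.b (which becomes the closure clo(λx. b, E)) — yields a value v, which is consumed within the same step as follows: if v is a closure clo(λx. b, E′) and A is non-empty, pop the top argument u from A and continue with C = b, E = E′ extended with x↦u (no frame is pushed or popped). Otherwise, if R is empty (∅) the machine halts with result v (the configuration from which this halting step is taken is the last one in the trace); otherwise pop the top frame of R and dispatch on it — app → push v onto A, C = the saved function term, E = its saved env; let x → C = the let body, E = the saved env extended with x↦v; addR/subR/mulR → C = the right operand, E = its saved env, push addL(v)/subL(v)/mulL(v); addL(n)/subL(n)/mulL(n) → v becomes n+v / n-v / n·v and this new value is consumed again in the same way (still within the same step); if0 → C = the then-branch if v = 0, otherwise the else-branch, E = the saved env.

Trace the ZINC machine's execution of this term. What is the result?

0. <C=(((λx. 4) ((if0 4 then 4 else -4) - 7)) * -1), E=∅, A=∅, R=∅>
1. <C=((λx. 4) ((if0 4 then 4 else -4) - 7)), E=∅, A=∅, R=[mulR]>
2. <C=((if0 4 then 4 else -4) - 7), E=∅, A=∅, R=[app :: mulR]>
3. <C=(if0 4 then 4 else -4), E=∅, A=∅, R=[subR :: app :: mulR]>
4. <C=4, E=∅, A=∅, R=[if0 :: subR :: app :: mulR]>
5. <C=-4, E=∅, A=∅, R=[subR :: app :: mulR]>
6. <C=7, E=∅, A=∅, R=[subL(-4) :: app :: mulR]>
7. <C=(λx. 4), E=∅, A=[-11], R=[mulR]>
8. <C=4, E={x↦-11}, A=∅, R=[mulR]>
9. <C=-1, E=∅, A=∅, R=[mulL(4)]>
→ final value -4

Answer: -4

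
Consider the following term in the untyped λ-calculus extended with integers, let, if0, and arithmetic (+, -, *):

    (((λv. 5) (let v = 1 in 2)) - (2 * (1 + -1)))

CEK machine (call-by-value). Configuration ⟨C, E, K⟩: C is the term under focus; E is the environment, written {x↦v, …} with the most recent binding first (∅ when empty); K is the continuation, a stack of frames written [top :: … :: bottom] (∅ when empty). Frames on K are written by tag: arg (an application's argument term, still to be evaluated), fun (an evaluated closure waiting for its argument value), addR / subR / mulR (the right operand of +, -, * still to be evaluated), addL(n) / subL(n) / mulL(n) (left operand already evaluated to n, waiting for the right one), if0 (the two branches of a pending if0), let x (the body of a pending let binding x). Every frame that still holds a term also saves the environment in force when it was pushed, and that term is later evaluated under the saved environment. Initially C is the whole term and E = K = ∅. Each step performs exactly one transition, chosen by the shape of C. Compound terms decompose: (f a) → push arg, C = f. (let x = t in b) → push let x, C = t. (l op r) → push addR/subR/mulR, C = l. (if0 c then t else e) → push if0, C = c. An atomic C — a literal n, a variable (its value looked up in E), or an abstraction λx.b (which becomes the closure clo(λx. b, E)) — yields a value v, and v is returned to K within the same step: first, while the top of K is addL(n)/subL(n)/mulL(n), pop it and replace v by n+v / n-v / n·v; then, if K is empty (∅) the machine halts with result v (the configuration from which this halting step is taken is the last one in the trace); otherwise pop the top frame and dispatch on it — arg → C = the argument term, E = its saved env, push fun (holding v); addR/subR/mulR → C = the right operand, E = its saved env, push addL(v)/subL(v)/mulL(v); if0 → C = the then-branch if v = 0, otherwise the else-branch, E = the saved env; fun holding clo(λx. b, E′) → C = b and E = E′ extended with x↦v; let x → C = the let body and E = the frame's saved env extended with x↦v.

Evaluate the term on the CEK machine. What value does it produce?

Answer: 5

Execution trace:
t=0: ⟨C=(((λv. 5) (let v = 1 in 2)) - (2 * (1 + -1))); E=∅; K=∅⟩
t=1: ⟨C=((λv. 5) (let v = 1 in 2)); E=∅; K=[subR]⟩
t=2: ⟨C=(λv. 5); E=∅; K=[arg :: subR]⟩
t=3: ⟨C=(let v = 1 in 2); E=∅; K=[fun :: subR]⟩
t=4: ⟨C=1; E=∅; K=[let v :: fun :: subR]⟩
t=5: ⟨C=2; E={v↦1}; K=[fun :: subR]⟩
t=6: ⟨C=5; E={v↦2}; K=[subR]⟩
t=7: ⟨C=(2 * (1 + -1)); E=∅; K=[subL(5)]⟩
t=8: ⟨C=2; E=∅; K=[mulR :: subL(5)]⟩
t=9: ⟨C=(1 + -1); E=∅; K=[mulL(2) :: subL(5)]⟩
t=10: ⟨C=1; E=∅; K=[addR :: mulL(2) :: subL(5)]⟩
t=11: ⟨C=-1; E=∅; K=[addL(1) :: mulL(2) :: subL(5)]⟩
→ final value 5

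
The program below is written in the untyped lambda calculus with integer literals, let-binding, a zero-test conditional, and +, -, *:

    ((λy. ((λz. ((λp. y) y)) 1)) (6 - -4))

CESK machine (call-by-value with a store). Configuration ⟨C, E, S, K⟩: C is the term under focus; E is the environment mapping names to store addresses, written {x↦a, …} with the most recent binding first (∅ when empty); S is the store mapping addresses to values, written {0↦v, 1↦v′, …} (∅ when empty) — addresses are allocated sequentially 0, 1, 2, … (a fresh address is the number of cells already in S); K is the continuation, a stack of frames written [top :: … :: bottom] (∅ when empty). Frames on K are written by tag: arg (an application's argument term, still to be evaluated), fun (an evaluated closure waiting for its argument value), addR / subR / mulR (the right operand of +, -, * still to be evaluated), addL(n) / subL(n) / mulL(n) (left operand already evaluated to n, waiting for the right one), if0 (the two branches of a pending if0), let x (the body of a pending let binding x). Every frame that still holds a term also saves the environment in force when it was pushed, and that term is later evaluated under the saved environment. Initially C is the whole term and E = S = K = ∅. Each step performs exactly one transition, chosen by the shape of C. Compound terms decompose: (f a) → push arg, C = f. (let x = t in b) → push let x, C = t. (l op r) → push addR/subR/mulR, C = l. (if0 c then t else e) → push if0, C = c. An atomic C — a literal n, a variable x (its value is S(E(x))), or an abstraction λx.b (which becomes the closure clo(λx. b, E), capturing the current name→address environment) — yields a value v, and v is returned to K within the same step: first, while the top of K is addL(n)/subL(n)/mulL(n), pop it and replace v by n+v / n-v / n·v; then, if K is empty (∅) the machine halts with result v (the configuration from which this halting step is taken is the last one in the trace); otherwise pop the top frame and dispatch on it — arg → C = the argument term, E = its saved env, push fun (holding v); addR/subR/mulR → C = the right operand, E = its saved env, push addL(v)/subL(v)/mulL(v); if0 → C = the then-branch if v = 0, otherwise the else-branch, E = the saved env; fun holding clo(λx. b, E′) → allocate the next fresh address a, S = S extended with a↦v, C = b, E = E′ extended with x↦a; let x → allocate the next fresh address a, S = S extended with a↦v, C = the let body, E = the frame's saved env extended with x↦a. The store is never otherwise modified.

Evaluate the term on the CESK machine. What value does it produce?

Answer: 10

Derivation:
[0] <C=((λy. ((λz. ((λp. y) y)) 1)) (6 - -4)), E=∅, S=∅, K=∅>
[1] <C=(λy. ((λz. ((λp. y) y)) 1)), E=∅, S=∅, K=[arg]>
[2] <C=(6 - -4), E=∅, S=∅, K=[fun]>
[3] <C=6, E=∅, S=∅, K=[subR :: fun]>
[4] <C=-4, E=∅, S=∅, K=[subL(6) :: fun]>
[5] <C=((λz. ((λp. y) y)) 1), E={y↦0}, S={0↦10}, K=∅>
[6] <C=(λz. ((λp. y) y)), E={y↦0}, S={0↦10}, K=[arg]>
[7] <C=1, E={y↦0}, S={0↦10}, K=[fun]>
[8] <C=((λp. y) y), E={z↦1, y↦0}, S={0↦10, 1↦1}, K=∅>
[9] <C=(λp. y), E={z↦1, y↦0}, S={0↦10, 1↦1}, K=[arg]>
[10] <C=y, E={z↦1, y↦0}, S={0↦10, 1↦1}, K=[fun]>
[11] <C=y, E={p↦2, z↦1, y↦0}, S={0↦10, 1↦1, 2↦10}, K=∅>
→ final value 10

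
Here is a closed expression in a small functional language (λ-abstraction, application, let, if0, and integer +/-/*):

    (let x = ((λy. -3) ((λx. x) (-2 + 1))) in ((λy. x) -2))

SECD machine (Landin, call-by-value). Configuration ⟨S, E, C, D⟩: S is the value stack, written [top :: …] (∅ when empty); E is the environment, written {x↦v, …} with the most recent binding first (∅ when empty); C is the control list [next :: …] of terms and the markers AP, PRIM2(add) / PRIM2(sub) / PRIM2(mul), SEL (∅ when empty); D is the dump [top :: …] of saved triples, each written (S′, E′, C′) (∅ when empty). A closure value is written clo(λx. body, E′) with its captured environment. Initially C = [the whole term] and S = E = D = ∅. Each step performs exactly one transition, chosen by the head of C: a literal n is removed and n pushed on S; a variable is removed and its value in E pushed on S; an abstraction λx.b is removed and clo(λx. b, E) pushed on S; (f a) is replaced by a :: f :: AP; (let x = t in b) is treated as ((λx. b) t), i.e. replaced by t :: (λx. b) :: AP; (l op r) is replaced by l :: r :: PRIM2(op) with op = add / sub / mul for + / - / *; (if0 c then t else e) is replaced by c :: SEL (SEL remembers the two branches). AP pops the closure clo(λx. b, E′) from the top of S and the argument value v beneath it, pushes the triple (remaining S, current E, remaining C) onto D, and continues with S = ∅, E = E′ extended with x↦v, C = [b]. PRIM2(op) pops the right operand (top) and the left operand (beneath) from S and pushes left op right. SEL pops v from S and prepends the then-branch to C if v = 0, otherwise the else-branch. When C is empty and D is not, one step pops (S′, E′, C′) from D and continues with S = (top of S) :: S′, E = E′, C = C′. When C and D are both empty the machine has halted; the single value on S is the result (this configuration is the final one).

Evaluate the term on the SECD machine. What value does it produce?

Answer: -3

Execution trace:
[0] [S=∅ | E=∅ | C=[(let x = ((λy. -3) ((λx. x) (-2 + 1))) in ((λy. x) -2))] | D=∅]
[1] [S=∅ | E=∅ | C=[((λy. -3) ((λx. x) (-2 + 1))) :: (λx. ((λy. x) -2)) :: AP] | D=∅]
[2] [S=∅ | E=∅ | C=[((λx. x) (-2 + 1)) :: (λy. -3) :: AP :: (λx. ((λy. x) -2)) :: AP] | D=∅]
[3] [S=∅ | E=∅ | C=[(-2 + 1) :: (λx. x) :: AP :: (λy. -3) :: AP :: (λx. ((λy. x) -2)) :: AP] | D=∅]
[4] [S=∅ | E=∅ | C=[-2 :: 1 :: PRIM2(add) :: (λx. x) :: AP :: (λy. -3) :: AP :: (λx. ((λy. x) -2)) :: AP] | D=∅]
[5] [S=[-2] | E=∅ | C=[1 :: PRIM2(add) :: (λx. x) :: AP :: (λy. -3) :: AP :: (λx. ((λy. x) -2)) :: AP] | D=∅]
[6] [S=[1 :: -2] | E=∅ | C=[PRIM2(add) :: (λx. x) :: AP :: (λy. -3) :: AP :: (λx. ((λy. x) -2)) :: AP] | D=∅]
[7] [S=[-1] | E=∅ | C=[(λx. x) :: AP :: (λy. -3) :: AP :: (λx. ((λy. x) -2)) :: AP] | D=∅]
[8] [S=[clo(λx. x, ∅) :: -1] | E=∅ | C=[AP :: (λy. -3) :: AP :: (λx. ((λy. x) -2)) :: AP] | D=∅]
[9] [S=∅ | E={x↦-1} | C=[x] | D=[(∅, ∅, [(λy. -3) :: AP :: (λx. ((λy. x) -2)) :: AP])]]
[10] [S=[-1] | E={x↦-1} | C=∅ | D=[(∅, ∅, [(λy. -3) :: AP :: (λx. ((λy. x) -2)) :: AP])]]
[11] [S=[-1] | E=∅ | C=[(λy. -3) :: AP :: (λx. ((λy. x) -2)) :: AP] | D=∅]
[12] [S=[clo(λy. -3, ∅) :: -1] | E=∅ | C=[AP :: (λx. ((λy. x) -2)) :: AP] | D=∅]
[13] [S=∅ | E={y↦-1} | C=[-3] | D=[(∅, ∅, [(λx. ((λy. x) -2)) :: AP])]]
[14] [S=[-3] | E={y↦-1} | C=∅ | D=[(∅, ∅, [(λx. ((λy. x) -2)) :: AP])]]
[15] [S=[-3] | E=∅ | C=[(λx. ((λy. x) -2)) :: AP] | D=∅]
[16] [S=[clo(λx. ((λy. x) -2), ∅) :: -3] | E=∅ | C=[AP] | D=∅]
[17] [S=∅ | E={x↦-3} | C=[((λy. x) -2)] | D=[(∅, ∅, ∅)]]
[18] [S=∅ | E={x↦-3} | C=[-2 :: (λy. x) :: AP] | D=[(∅, ∅, ∅)]]
[19] [S=[-2] | E={x↦-3} | C=[(λy. x) :: AP] | D=[(∅, ∅, ∅)]]
[20] [S=[clo(λy. x, {x↦-3}) :: -2] | E={x↦-3} | C=[AP] | D=[(∅, ∅, ∅)]]
[21] [S=∅ | E={y↦-2, x↦-3} | C=[x] | D=[(∅, {x↦-3}, ∅) :: (∅, ∅, ∅)]]
[22] [S=[-3] | E={y↦-2, x↦-3} | C=∅ | D=[(∅, {x↦-3}, ∅) :: (∅, ∅, ∅)]]
[23] [S=[-3] | E={x↦-3} | C=∅ | D=[(∅, ∅, ∅)]]
[24] [S=[-3] | E=∅ | C=∅ | D=∅]
→ final value -3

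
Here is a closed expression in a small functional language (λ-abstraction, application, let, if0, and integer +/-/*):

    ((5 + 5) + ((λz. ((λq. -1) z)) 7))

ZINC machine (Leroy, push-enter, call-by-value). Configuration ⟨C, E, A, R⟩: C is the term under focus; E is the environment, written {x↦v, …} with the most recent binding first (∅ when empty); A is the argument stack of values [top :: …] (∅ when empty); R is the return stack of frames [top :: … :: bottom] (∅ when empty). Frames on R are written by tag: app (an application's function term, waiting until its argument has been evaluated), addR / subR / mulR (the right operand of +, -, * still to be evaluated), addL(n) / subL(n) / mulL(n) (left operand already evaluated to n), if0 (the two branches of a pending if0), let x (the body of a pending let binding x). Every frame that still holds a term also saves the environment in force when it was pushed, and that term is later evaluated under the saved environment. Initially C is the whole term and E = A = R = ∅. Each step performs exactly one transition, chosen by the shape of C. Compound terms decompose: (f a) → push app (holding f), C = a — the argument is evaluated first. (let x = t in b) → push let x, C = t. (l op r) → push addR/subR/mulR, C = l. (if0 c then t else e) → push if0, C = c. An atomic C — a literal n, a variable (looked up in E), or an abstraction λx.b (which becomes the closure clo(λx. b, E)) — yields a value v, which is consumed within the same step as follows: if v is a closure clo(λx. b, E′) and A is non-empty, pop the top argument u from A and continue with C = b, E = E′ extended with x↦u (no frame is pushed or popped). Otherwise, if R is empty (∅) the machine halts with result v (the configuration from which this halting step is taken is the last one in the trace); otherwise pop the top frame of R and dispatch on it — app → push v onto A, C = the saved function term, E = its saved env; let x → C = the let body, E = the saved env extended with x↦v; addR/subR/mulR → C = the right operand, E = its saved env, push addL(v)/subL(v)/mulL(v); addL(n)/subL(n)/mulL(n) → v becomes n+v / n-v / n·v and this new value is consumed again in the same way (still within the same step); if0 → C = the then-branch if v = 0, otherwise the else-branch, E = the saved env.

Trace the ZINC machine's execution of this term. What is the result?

Answer: 9

Derivation:
0. [C=((5 + 5) + ((λz. ((λq. -1) z)) 7)) | E=∅ | A=∅ | R=∅]
1. [C=(5 + 5) | E=∅ | A=∅ | R=[addR]]
2. [C=5 | E=∅ | A=∅ | R=[addR :: addR]]
3. [C=5 | E=∅ | A=∅ | R=[addL(5) :: addR]]
4. [C=((λz. ((λq. -1) z)) 7) | E=∅ | A=∅ | R=[addL(10)]]
5. [C=7 | E=∅ | A=∅ | R=[app :: addL(10)]]
6. [C=(λz. ((λq. -1) z)) | E=∅ | A=[7] | R=[addL(10)]]
7. [C=((λq. -1) z) | E={z↦7} | A=∅ | R=[addL(10)]]
8. [C=z | E={z↦7} | A=∅ | R=[app :: addL(10)]]
9. [C=(λq. -1) | E={z↦7} | A=[7] | R=[addL(10)]]
10. [C=-1 | E={q↦7, z↦7} | A=∅ | R=[addL(10)]]
→ final value 9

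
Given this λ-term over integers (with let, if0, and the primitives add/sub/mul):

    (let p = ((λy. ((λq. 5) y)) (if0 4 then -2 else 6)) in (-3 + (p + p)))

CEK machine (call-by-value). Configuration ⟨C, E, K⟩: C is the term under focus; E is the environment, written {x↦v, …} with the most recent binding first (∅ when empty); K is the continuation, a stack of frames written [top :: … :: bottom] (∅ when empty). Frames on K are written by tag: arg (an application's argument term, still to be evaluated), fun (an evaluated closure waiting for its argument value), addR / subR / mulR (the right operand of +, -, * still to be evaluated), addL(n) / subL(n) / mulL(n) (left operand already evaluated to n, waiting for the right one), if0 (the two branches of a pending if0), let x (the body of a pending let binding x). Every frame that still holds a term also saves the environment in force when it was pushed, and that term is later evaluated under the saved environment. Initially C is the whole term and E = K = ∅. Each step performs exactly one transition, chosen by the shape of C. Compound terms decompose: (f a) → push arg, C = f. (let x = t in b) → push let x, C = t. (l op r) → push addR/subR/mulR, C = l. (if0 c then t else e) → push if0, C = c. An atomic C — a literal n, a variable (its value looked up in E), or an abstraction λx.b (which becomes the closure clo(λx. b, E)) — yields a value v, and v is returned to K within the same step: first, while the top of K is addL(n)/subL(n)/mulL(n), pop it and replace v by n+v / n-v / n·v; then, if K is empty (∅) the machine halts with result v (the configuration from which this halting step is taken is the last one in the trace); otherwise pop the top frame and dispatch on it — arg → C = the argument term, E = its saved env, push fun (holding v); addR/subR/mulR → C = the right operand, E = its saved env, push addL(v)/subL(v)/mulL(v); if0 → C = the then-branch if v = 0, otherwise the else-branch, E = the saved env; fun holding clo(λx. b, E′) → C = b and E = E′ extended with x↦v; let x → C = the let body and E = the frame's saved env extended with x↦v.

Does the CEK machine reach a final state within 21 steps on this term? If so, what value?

Answer: 7

Execution trace:
0. [C=(let p = ((λy. ((λq. 5) y)) (if0 4 then -2 else 6)) in (-3 + (p + p))) | E=∅ | K=∅]
1. [C=((λy. ((λq. 5) y)) (if0 4 then -2 else 6)) | E=∅ | K=[let p]]
2. [C=(λy. ((λq. 5) y)) | E=∅ | K=[arg :: let p]]
3. [C=(if0 4 then -2 else 6) | E=∅ | K=[fun :: let p]]
4. [C=4 | E=∅ | K=[if0 :: fun :: let p]]
5. [C=6 | E=∅ | K=[fun :: let p]]
6. [C=((λq. 5) y) | E={y↦6} | K=[let p]]
7. [C=(λq. 5) | E={y↦6} | K=[arg :: let p]]
8. [C=y | E={y↦6} | K=[fun :: let p]]
9. [C=5 | E={q↦6, y↦6} | K=[let p]]
10. [C=(-3 + (p + p)) | E={p↦5} | K=∅]
11. [C=-3 | E={p↦5} | K=[addR]]
12. [C=(p + p) | E={p↦5} | K=[addL(-3)]]
13. [C=p | E={p↦5} | K=[addR :: addL(-3)]]
14. [C=p | E={p↦5} | K=[addL(5) :: addL(-3)]]
→ final value 7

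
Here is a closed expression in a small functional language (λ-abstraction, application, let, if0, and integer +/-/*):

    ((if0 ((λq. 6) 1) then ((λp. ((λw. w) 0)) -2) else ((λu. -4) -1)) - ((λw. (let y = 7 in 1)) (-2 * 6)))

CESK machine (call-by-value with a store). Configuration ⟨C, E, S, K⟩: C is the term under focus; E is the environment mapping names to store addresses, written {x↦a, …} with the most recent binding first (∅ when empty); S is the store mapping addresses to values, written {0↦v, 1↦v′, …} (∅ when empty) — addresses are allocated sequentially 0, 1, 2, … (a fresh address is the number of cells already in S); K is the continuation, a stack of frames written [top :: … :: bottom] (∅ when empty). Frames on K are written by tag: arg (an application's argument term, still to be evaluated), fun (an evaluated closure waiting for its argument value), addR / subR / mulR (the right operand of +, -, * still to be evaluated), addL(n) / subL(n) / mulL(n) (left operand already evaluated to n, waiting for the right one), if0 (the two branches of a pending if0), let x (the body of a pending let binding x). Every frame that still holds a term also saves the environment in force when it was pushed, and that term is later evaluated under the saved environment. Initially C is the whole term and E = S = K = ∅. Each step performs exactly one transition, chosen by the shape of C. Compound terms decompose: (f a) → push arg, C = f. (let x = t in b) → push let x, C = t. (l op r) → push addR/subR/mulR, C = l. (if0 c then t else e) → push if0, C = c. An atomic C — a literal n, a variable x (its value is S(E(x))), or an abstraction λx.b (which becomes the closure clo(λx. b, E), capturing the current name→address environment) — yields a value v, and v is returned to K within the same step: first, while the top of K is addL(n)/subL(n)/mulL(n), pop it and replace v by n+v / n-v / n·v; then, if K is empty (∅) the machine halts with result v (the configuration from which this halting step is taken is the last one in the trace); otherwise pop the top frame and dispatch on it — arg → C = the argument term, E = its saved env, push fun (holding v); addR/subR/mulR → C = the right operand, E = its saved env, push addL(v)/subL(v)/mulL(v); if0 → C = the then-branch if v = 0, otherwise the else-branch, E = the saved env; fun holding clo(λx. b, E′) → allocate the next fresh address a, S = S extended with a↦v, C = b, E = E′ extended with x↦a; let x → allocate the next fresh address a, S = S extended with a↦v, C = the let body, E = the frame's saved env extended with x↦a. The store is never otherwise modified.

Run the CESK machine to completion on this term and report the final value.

Answer: -5

Derivation:
step 0: [C=((if0 ((λq. 6) 1) then ((λp. ((λw. w) 0)) -2) else ((λu. -4) -1)) - ((λw. (let y = 7 in 1)) (-2 * 6))) | E=∅ | S=∅ | K=∅]
step 1: [C=(if0 ((λq. 6) 1) then ((λp. ((λw. w) 0)) -2) else ((λu. -4) -1)) | E=∅ | S=∅ | K=[subR]]
step 2: [C=((λq. 6) 1) | E=∅ | S=∅ | K=[if0 :: subR]]
step 3: [C=(λq. 6) | E=∅ | S=∅ | K=[arg :: if0 :: subR]]
step 4: [C=1 | E=∅ | S=∅ | K=[fun :: if0 :: subR]]
step 5: [C=6 | E={q↦0} | S={0↦1} | K=[if0 :: subR]]
step 6: [C=((λu. -4) -1) | E=∅ | S={0↦1} | K=[subR]]
step 7: [C=(λu. -4) | E=∅ | S={0↦1} | K=[arg :: subR]]
step 8: [C=-1 | E=∅ | S={0↦1} | K=[fun :: subR]]
step 9: [C=-4 | E={u↦1} | S={0↦1, 1↦-1} | K=[subR]]
step 10: [C=((λw. (let y = 7 in 1)) (-2 * 6)) | E=∅ | S={0↦1, 1↦-1} | K=[subL(-4)]]
step 11: [C=(λw. (let y = 7 in 1)) | E=∅ | S={0↦1, 1↦-1} | K=[arg :: subL(-4)]]
step 12: [C=(-2 * 6) | E=∅ | S={0↦1, 1↦-1} | K=[fun :: subL(-4)]]
step 13: [C=-2 | E=∅ | S={0↦1, 1↦-1} | K=[mulR :: fun :: subL(-4)]]
step 14: [C=6 | E=∅ | S={0↦1, 1↦-1} | K=[mulL(-2) :: fun :: subL(-4)]]
step 15: [C=(let y = 7 in 1) | E={w↦2} | S={0↦1, 1↦-1, 2↦-12} | K=[subL(-4)]]
step 16: [C=7 | E={w↦2} | S={0↦1, 1↦-1, 2↦-12} | K=[let y :: subL(-4)]]
step 17: [C=1 | E={y↦3, w↦2} | S={0↦1, 1↦-1, 2↦-12, 3↦7} | K=[subL(-4)]]
→ final value -5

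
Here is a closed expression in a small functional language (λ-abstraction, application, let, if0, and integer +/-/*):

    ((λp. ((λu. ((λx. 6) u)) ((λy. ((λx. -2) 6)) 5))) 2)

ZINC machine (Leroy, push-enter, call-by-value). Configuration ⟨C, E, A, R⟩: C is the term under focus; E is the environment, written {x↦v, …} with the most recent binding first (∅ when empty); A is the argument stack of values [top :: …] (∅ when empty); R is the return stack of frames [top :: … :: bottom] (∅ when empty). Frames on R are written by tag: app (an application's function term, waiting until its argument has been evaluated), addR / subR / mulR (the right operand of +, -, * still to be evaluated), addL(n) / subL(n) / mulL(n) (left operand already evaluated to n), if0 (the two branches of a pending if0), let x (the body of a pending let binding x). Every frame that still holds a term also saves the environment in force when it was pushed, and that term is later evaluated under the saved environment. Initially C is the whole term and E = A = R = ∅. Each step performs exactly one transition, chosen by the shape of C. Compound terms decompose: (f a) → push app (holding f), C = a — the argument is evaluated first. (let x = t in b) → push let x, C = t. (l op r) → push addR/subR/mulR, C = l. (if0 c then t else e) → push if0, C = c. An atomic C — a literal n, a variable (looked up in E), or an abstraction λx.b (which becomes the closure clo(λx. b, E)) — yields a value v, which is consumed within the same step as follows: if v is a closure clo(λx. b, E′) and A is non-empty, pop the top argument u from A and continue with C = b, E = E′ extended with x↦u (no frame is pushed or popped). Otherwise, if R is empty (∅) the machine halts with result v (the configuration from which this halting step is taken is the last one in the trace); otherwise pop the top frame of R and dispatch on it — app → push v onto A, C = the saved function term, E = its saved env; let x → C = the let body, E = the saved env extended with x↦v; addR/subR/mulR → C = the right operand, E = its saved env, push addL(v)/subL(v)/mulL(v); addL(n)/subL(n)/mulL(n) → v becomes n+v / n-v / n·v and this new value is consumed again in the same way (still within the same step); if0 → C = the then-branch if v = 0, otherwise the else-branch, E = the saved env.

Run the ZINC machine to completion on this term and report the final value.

0. ⟨C=((λp. ((λu. ((λx. 6) u)) ((λy. ((λx. -2) 6)) 5))) 2); E=∅; A=∅; R=∅⟩
1. ⟨C=2; E=∅; A=∅; R=[app]⟩
2. ⟨C=(λp. ((λu. ((λx. 6) u)) ((λy. ((λx. -2) 6)) 5))); E=∅; A=[2]; R=∅⟩
3. ⟨C=((λu. ((λx. 6) u)) ((λy. ((λx. -2) 6)) 5)); E={p↦2}; A=∅; R=∅⟩
4. ⟨C=((λy. ((λx. -2) 6)) 5); E={p↦2}; A=∅; R=[app]⟩
5. ⟨C=5; E={p↦2}; A=∅; R=[app :: app]⟩
6. ⟨C=(λy. ((λx. -2) 6)); E={p↦2}; A=[5]; R=[app]⟩
7. ⟨C=((λx. -2) 6); E={y↦5, p↦2}; A=∅; R=[app]⟩
8. ⟨C=6; E={y↦5, p↦2}; A=∅; R=[app :: app]⟩
9. ⟨C=(λx. -2); E={y↦5, p↦2}; A=[6]; R=[app]⟩
10. ⟨C=-2; E={x↦6, y↦5, p↦2}; A=∅; R=[app]⟩
11. ⟨C=(λu. ((λx. 6) u)); E={p↦2}; A=[-2]; R=∅⟩
12. ⟨C=((λx. 6) u); E={u↦-2, p↦2}; A=∅; R=∅⟩
13. ⟨C=u; E={u↦-2, p↦2}; A=∅; R=[app]⟩
14. ⟨C=(λx. 6); E={u↦-2, p↦2}; A=[-2]; R=∅⟩
15. ⟨C=6; E={x↦-2, u↦-2, p↦2}; A=∅; R=∅⟩
→ final value 6

Answer: 6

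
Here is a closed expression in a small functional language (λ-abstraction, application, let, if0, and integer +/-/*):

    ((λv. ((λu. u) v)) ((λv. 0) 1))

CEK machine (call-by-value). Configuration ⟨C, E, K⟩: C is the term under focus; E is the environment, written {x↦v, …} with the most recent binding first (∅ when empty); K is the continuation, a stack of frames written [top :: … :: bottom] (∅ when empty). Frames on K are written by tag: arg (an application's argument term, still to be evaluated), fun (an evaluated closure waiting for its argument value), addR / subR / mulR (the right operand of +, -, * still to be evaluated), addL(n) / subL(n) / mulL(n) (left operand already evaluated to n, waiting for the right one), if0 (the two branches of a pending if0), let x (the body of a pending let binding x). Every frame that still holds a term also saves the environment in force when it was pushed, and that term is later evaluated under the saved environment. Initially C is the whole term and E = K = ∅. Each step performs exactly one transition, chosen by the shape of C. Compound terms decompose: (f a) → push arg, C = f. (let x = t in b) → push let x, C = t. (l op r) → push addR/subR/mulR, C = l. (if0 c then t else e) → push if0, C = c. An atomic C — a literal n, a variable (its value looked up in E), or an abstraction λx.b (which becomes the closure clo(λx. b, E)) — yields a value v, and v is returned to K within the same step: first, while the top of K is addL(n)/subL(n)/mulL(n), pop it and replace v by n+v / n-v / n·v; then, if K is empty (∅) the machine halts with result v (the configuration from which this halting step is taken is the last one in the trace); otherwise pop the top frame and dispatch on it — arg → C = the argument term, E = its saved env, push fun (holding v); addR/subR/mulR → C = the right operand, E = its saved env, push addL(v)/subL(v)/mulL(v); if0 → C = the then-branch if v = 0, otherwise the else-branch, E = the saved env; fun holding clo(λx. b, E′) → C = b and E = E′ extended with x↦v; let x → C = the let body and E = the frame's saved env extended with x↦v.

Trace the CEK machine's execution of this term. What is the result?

t=0: <C=((λv. ((λu. u) v)) ((λv. 0) 1)), E=∅, K=∅>
t=1: <C=(λv. ((λu. u) v)), E=∅, K=[arg]>
t=2: <C=((λv. 0) 1), E=∅, K=[fun]>
t=3: <C=(λv. 0), E=∅, K=[arg :: fun]>
t=4: <C=1, E=∅, K=[fun :: fun]>
t=5: <C=0, E={v↦1}, K=[fun]>
t=6: <C=((λu. u) v), E={v↦0}, K=∅>
t=7: <C=(λu. u), E={v↦0}, K=[arg]>
t=8: <C=v, E={v↦0}, K=[fun]>
t=9: <C=u, E={u↦0, v↦0}, K=∅>
→ final value 0

Answer: 0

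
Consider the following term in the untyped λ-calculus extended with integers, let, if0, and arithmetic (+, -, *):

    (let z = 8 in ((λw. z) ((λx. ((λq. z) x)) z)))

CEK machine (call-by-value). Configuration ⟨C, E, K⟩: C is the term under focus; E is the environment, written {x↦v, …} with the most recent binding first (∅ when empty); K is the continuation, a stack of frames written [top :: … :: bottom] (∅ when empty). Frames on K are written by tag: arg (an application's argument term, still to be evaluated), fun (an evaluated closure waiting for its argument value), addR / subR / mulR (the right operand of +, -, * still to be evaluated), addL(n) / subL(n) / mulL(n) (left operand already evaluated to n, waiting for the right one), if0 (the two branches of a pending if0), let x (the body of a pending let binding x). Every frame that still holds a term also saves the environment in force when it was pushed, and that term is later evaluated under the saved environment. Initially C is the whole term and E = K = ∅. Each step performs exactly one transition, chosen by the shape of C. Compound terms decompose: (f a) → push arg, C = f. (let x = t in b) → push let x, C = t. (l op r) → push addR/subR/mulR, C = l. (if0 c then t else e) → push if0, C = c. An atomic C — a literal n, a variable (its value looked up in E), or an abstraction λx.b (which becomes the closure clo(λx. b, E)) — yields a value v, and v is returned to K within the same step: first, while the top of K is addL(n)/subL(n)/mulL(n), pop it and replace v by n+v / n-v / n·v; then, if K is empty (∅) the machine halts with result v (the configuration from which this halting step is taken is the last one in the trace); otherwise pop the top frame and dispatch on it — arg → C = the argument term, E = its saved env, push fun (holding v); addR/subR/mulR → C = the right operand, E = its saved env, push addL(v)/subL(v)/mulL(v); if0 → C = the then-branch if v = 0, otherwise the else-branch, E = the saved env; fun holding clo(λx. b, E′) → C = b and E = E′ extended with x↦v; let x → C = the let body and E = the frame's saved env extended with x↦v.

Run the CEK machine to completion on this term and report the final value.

step 0: <C=(let z = 8 in ((λw. z) ((λx. ((λq. z) x)) z))), E=∅, K=∅>
step 1: <C=8, E=∅, K=[let z]>
step 2: <C=((λw. z) ((λx. ((λq. z) x)) z)), E={z↦8}, K=∅>
step 3: <C=(λw. z), E={z↦8}, K=[arg]>
step 4: <C=((λx. ((λq. z) x)) z), E={z↦8}, K=[fun]>
step 5: <C=(λx. ((λq. z) x)), E={z↦8}, K=[arg :: fun]>
step 6: <C=z, E={z↦8}, K=[fun :: fun]>
step 7: <C=((λq. z) x), E={x↦8, z↦8}, K=[fun]>
step 8: <C=(λq. z), E={x↦8, z↦8}, K=[arg :: fun]>
step 9: <C=x, E={x↦8, z↦8}, K=[fun :: fun]>
step 10: <C=z, E={q↦8, x↦8, z↦8}, K=[fun]>
step 11: <C=z, E={w↦8, z↦8}, K=∅>
→ final value 8

Answer: 8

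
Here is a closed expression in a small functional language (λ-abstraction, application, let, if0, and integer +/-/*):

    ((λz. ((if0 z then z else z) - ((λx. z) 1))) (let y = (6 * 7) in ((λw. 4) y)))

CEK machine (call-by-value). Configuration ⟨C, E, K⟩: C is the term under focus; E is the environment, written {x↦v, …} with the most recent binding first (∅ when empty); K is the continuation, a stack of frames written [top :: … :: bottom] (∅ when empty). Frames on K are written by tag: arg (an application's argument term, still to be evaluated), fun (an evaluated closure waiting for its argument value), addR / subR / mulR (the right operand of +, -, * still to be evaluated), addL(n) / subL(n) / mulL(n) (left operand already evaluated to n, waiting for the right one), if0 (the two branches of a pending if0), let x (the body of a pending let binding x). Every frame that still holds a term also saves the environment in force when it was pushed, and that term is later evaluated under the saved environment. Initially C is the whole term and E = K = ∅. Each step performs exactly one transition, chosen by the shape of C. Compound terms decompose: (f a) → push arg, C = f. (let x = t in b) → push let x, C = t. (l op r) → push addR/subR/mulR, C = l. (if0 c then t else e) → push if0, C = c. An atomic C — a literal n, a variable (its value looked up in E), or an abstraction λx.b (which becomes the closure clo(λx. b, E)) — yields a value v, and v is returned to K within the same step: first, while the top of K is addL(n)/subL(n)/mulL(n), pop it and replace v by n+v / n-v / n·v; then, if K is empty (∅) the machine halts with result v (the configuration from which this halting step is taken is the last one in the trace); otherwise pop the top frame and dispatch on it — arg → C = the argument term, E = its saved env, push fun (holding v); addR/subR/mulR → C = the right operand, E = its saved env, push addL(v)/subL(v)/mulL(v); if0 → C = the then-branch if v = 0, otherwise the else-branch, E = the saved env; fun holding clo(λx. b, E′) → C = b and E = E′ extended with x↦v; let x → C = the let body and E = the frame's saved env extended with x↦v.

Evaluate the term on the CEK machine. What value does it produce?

Answer: 0

Derivation:
[0] ⟨C=((λz. ((if0 z then z else z) - ((λx. z) 1))) (let y = (6 * 7) in ((λw. 4) y))); E=∅; K=∅⟩
[1] ⟨C=(λz. ((if0 z then z else z) - ((λx. z) 1))); E=∅; K=[arg]⟩
[2] ⟨C=(let y = (6 * 7) in ((λw. 4) y)); E=∅; K=[fun]⟩
[3] ⟨C=(6 * 7); E=∅; K=[let y :: fun]⟩
[4] ⟨C=6; E=∅; K=[mulR :: let y :: fun]⟩
[5] ⟨C=7; E=∅; K=[mulL(6) :: let y :: fun]⟩
[6] ⟨C=((λw. 4) y); E={y↦42}; K=[fun]⟩
[7] ⟨C=(λw. 4); E={y↦42}; K=[arg :: fun]⟩
[8] ⟨C=y; E={y↦42}; K=[fun :: fun]⟩
[9] ⟨C=4; E={w↦42, y↦42}; K=[fun]⟩
[10] ⟨C=((if0 z then z else z) - ((λx. z) 1)); E={z↦4}; K=∅⟩
[11] ⟨C=(if0 z then z else z); E={z↦4}; K=[subR]⟩
[12] ⟨C=z; E={z↦4}; K=[if0 :: subR]⟩
[13] ⟨C=z; E={z↦4}; K=[subR]⟩
[14] ⟨C=((λx. z) 1); E={z↦4}; K=[subL(4)]⟩
[15] ⟨C=(λx. z); E={z↦4}; K=[arg :: subL(4)]⟩
[16] ⟨C=1; E={z↦4}; K=[fun :: subL(4)]⟩
[17] ⟨C=z; E={x↦1, z↦4}; K=[subL(4)]⟩
→ final value 0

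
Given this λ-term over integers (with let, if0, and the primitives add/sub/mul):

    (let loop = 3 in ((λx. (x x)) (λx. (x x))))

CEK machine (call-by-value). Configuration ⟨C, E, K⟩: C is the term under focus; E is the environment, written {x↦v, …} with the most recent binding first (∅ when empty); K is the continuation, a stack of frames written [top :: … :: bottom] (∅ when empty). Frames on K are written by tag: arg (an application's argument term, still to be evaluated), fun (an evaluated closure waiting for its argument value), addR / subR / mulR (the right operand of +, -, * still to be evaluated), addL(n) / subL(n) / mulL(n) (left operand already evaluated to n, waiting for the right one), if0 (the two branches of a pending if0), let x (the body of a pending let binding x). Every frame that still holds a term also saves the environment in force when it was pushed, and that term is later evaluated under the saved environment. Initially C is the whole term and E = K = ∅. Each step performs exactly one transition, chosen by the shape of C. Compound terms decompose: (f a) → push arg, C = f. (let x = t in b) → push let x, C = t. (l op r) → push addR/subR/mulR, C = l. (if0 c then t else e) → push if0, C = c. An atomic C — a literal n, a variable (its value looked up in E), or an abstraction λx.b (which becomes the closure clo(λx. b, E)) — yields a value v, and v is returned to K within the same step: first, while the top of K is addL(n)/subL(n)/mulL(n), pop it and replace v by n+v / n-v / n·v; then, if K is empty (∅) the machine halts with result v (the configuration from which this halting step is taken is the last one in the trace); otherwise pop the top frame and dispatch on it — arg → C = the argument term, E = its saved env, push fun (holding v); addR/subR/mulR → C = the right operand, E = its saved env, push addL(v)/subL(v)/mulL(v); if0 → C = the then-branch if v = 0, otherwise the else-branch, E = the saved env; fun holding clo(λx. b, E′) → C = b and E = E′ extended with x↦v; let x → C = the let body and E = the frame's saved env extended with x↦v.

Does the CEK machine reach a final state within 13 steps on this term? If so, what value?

Answer: DIVERGES (no final state within 13 steps)

Derivation:
[0] <C=(let loop = 3 in ((λx. (x x)) (λx. (x x)))), E=∅, K=∅>
[1] <C=3, E=∅, K=[let loop]>
[2] <C=((λx. (x x)) (λx. (x x))), E={loop↦3}, K=∅>
[3] <C=(λx. (x x)), E={loop↦3}, K=[arg]>
[4] <C=(λx. (x x)), E={loop↦3}, K=[fun]>
[5] <C=(x x), E={x↦clo(λx. (x x), {loop↦3}), loop↦3}, K=∅>
[6] <C=x, E={x↦clo(λx. (x x), {loop↦3}), loop↦3}, K=[arg]>
[7] <C=x, E={x↦clo(λx. (x x), {loop↦3}), loop↦3}, K=[fun]>
… configuration repeats with period 3 (steps 5–7 recur indefinitely) …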